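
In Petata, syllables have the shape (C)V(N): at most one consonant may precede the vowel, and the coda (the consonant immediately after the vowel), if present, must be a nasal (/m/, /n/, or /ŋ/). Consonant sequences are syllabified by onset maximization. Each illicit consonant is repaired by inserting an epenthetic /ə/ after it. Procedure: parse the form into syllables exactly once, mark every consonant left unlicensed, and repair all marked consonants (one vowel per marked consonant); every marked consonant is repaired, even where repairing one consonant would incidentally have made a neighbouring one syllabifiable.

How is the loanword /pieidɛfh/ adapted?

pieidɛfəhə

Under (C)V(N), the unsyllabifiable consonants are /f/, /h/ (only a nasal (/m/, /n/, or /ŋ/) is licensed in coda position; onsets are limited to one consonant).
Each unlicensed consonant becomes the onset of a new syllable: /f/ → /fə/, /h/ → /hə/.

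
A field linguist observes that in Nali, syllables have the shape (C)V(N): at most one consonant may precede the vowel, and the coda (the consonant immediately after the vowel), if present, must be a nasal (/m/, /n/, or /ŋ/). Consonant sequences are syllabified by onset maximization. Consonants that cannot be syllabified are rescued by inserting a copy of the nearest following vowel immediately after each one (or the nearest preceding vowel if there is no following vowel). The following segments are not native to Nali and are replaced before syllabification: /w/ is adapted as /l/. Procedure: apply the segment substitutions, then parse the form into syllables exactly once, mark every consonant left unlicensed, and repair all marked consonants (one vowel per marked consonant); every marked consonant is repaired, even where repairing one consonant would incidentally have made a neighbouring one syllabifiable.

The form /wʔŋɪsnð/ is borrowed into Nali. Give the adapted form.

Substitution: /w/ → /l/, giving /lʔŋɪsnð/.
The consonants /l/, /ʔ/, /s/, /n/, /ð/ cannot be parsed into a legal (C)V(N) syllable (only a nasal (/m/, /n/, or /ŋ/) is licensed in coda position; onsets are limited to one consonant).
Each unlicensed consonant becomes the onset of a new syllable: /l/ → /lɪ/, /ʔ/ → /ʔɪ/, /s/ → /sɪ/, /n/ → /nɪ/, /ð/ → /ðɪ/.

lɪʔɪŋɪsɪnɪðɪ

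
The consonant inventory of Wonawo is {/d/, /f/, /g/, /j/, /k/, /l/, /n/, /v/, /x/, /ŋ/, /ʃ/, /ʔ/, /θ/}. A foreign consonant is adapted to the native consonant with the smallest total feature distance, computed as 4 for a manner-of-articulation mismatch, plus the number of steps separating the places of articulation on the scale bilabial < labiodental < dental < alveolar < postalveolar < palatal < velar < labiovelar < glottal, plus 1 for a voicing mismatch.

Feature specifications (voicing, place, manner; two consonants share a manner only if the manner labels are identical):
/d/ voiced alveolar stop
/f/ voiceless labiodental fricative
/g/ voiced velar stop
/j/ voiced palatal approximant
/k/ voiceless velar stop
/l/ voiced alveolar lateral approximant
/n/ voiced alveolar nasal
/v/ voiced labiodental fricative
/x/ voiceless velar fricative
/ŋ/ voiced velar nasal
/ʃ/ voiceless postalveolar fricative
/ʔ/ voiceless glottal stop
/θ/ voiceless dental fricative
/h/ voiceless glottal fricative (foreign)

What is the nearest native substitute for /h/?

x

/x/ is closest: same manner (fricative), place distance 2 (glottal→velar), same voicing; total 2. Next closest is /ʃ/ at distance 4.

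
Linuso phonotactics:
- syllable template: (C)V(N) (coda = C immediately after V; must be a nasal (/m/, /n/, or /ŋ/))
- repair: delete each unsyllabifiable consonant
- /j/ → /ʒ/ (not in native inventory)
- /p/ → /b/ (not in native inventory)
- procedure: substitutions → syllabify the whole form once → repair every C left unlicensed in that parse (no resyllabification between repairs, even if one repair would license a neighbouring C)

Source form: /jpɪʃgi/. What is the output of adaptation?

bɪgi

Substitution: /j/ → /ʒ/, /p/ → /b/, giving /ʒbɪʃgi/.
Under (C)V(N), the unsyllabifiable consonants are /ʒ/, /ʃ/ (only a nasal (/m/, /n/, or /ŋ/) is licensed in coda position; onsets are limited to one consonant).
Deleting the stranded consonants removes /ʒ/, /ʃ/.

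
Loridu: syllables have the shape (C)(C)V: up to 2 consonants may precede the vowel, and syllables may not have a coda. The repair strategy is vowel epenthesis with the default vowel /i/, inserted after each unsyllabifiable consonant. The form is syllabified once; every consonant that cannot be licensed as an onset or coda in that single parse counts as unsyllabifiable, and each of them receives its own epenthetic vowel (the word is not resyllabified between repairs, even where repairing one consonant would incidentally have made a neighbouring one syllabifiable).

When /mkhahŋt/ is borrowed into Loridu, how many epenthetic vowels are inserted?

The unsyllabifiable consonants are /m/, /h/, /ŋ/, /t/; each receives one epenthetic vowel.

4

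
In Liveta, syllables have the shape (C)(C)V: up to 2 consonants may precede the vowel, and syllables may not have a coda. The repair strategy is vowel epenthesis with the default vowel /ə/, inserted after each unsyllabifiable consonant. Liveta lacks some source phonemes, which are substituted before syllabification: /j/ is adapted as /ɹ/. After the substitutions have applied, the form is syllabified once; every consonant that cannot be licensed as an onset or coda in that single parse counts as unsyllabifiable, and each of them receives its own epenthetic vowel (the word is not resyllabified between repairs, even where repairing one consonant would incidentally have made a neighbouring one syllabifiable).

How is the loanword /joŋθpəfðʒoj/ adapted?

ɹoŋəθpəfəðʒoɹə

Substitution: /j/ → /ɹ/, giving /ɹoŋθpəfðʒoɹ/.
Syllabifying with onset maximization leaves /ŋ/, /f/, /ɹ/ stranded (no codas are permitted; onsets may contain at most 2 consonants).
Inserting the epenthetic vowel yields /ŋ/ → /ŋə/, /f/ → /fə/, /ɹ/ → /ɹə/.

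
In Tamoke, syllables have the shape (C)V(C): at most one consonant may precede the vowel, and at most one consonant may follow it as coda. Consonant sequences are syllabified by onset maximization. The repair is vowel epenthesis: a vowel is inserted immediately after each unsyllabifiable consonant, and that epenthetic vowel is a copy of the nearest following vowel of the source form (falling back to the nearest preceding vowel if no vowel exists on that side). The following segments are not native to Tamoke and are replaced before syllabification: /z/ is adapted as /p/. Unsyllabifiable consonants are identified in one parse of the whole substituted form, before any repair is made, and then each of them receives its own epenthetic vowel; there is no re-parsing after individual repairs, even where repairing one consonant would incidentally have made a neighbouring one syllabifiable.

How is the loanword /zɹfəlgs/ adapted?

Substitution: /z/ → /p/, giving /pɹfəlgs/.
The consonants /p/, /ɹ/, /g/, /s/ cannot be parsed into a legal (C)V(C) syllable (at most one coda consonant is licensed; onsets are limited to one consonant).
Epenthesis after each stranded consonant: /p/ → /pə/, /ɹ/ → /ɹə/, /g/ → /gə/, /s/ → /sə/.

pəɹəfəlgəsə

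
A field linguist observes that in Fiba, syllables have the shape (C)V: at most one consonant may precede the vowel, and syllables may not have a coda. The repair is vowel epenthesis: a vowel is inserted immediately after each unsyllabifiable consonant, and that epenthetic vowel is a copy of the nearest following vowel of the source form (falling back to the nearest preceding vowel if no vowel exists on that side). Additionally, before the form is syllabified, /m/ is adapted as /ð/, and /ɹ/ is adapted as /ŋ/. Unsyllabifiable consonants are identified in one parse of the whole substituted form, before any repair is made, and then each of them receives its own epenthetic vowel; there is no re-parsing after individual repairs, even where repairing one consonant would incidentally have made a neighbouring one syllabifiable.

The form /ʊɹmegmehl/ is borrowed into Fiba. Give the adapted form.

Substitution: /ɹ/ → /ŋ/, /m/ → /ð/, giving /ʊŋðegðehl/.
Syllabifying with onset maximization leaves /ŋ/, /g/, /h/, /l/ stranded (no codas are permitted; onsets are limited to one consonant).
Epenthesis after each stranded consonant: /ŋ/ → /ŋe/, /g/ → /ge/, /h/ → /he/, /l/ → /le/.

ʊŋeðegeðehele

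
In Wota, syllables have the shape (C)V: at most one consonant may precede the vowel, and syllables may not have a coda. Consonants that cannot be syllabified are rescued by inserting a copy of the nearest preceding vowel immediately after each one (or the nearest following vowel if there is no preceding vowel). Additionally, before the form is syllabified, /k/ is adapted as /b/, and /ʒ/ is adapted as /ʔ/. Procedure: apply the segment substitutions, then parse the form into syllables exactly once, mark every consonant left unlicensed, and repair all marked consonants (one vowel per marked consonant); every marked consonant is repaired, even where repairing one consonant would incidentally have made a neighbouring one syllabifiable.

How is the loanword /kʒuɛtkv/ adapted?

buʔuɛtɛbɛvɛ

Substitution: /k/ → /b/, /ʒ/ → /ʔ/, giving /bʔuɛtbv/.
Under (C)V, the unsyllabifiable consonants are /b/, /t/, /b/, /v/ (no codas are permitted; onsets are limited to one consonant).
Inserting the epenthetic vowel yields /b/ → /bu/, /t/ → /tɛ/, /b/ → /bɛ/, /v/ → /vɛ/.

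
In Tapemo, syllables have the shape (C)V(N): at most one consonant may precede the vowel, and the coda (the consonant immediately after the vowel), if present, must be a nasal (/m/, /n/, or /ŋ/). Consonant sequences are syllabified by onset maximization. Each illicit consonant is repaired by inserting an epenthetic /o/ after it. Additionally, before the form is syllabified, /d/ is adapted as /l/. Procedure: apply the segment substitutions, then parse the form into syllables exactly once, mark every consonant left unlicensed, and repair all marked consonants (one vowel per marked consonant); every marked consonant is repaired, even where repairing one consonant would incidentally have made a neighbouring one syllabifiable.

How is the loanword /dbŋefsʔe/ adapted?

Substitution: /d/ → /l/, giving /lbŋefsʔe/.
The consonants /l/, /b/, /f/, /s/ cannot be parsed into a legal (C)V(N) syllable (only a nasal (/m/, /n/, or /ŋ/) is licensed in coda position; onsets are limited to one consonant).
Each unlicensed consonant becomes the onset of a new syllable: /l/ → /lo/, /b/ → /bo/, /f/ → /fo/, /s/ → /so/.

loboŋefosoʔe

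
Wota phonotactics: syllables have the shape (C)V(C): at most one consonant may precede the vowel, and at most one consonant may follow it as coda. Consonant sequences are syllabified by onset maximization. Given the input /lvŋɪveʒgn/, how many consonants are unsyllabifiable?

4

Under (C)V(C), the unsyllabifiable consonants are /l/, /v/, /g/, /n/ (at most one coda consonant is licensed; onsets are limited to one consonant).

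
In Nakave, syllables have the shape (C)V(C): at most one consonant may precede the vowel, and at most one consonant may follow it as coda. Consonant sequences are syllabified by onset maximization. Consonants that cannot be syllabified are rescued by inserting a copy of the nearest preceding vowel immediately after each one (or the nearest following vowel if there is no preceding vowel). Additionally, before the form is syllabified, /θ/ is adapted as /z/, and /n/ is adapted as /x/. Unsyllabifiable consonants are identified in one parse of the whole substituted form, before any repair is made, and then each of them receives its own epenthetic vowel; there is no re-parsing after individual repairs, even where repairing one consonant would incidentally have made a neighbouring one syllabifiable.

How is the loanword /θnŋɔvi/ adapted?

Substitution: /θ/ → /z/, /n/ → /x/, giving /zxŋɔvi/.
Under (C)V(C), the unsyllabifiable consonants are /z/, /x/ (at most one coda consonant is licensed; onsets are limited to one consonant).
Inserting the epenthetic vowel yields /z/ → /zɔ/, /x/ → /xɔ/.

zɔxɔŋɔvi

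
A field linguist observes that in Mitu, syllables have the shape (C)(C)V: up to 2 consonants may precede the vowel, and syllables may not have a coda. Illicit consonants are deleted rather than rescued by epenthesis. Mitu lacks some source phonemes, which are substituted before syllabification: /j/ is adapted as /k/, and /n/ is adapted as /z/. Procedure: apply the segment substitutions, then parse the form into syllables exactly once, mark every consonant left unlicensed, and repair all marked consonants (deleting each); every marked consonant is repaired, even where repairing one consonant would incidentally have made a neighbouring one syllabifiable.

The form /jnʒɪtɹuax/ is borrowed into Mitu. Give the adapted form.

zʒɪtɹua

Substitution: /j/ → /k/, /n/ → /z/, giving /kzʒɪtɹuax/.
The consonants /k/, /x/ cannot be parsed into a legal (C)(C)V syllable (no codas are permitted; onsets may contain at most 2 consonants).
Deletion applies to /k/, /x/.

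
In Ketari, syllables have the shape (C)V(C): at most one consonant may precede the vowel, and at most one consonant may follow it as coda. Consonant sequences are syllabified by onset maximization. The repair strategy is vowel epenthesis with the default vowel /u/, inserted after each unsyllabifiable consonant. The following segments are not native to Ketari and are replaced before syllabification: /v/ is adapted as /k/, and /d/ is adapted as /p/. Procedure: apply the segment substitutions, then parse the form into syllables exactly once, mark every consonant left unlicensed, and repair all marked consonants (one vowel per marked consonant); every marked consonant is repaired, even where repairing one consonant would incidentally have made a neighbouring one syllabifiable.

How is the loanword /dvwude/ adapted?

Substitution: /d/ → /p/, /v/ → /k/, giving /pkwupe/.
The consonants /p/, /k/ cannot be parsed into a legal (C)V(C) syllable (at most one coda consonant is licensed; onsets are limited to one consonant).
Each unlicensed consonant becomes the onset of a new syllable: /p/ → /pu/, /k/ → /ku/.

pukuwupe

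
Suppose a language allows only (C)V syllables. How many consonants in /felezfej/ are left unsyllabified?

Under (C)V, the unsyllabifiable consonants are /z/, /j/ (no codas are permitted; onsets are limited to one consonant).

2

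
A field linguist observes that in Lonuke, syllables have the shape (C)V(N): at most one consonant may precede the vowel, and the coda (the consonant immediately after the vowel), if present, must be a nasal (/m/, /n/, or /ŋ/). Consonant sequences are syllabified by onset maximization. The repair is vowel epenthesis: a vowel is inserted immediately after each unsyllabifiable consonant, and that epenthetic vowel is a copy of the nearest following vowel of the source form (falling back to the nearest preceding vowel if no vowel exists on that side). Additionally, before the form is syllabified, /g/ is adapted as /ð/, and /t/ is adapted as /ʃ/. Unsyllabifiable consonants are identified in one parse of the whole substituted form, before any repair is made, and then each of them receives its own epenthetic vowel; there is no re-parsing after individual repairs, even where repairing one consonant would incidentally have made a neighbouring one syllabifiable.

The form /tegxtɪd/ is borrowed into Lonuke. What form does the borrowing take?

ʃeðɪxɪʃɪdɪ

Substitution: /t/ → /ʃ/, /g/ → /ð/, giving /ʃeðxʃɪd/.
Under (C)V(N), the unsyllabifiable consonants are /ð/, /x/, /d/ (only a nasal (/m/, /n/, or /ŋ/) is licensed in coda position; onsets are limited to one consonant).
Inserting the epenthetic vowel yields /ð/ → /ðɪ/, /x/ → /xɪ/, /d/ → /dɪ/.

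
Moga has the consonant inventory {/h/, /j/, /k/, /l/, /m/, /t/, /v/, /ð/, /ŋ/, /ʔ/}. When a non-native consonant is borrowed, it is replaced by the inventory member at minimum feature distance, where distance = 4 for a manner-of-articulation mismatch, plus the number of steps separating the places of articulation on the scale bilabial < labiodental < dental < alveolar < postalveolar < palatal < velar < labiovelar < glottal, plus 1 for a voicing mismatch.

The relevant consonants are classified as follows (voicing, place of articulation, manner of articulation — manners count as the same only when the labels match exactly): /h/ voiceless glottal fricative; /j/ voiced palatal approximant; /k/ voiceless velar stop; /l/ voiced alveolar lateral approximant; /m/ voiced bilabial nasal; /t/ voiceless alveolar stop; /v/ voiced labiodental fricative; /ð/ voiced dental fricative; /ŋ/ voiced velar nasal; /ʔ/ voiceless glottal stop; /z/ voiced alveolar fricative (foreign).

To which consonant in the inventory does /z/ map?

/ð/ is closest: same manner (fricative), place distance 1 (alveolar→dental), same voicing; total 1. Next closest is /v/ at distance 2.

ð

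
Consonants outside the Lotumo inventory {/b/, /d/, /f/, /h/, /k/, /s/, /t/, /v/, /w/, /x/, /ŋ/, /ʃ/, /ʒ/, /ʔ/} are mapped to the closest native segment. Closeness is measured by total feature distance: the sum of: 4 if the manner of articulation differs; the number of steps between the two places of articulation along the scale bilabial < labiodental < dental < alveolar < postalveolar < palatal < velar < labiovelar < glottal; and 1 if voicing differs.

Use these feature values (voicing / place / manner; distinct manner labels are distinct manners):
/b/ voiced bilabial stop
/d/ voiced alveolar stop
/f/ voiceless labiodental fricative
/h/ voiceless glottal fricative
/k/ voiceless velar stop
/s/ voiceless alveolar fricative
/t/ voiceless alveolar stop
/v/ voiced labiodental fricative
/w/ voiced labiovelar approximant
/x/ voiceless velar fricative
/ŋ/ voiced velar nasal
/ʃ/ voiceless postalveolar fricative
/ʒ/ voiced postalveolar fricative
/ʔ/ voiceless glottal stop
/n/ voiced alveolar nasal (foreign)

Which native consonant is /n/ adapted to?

ŋ

/ŋ/ is closest: same manner (nasal), place distance 3 (alveolar→velar), same voicing; total 3. Next closest is /d/ at distance 4.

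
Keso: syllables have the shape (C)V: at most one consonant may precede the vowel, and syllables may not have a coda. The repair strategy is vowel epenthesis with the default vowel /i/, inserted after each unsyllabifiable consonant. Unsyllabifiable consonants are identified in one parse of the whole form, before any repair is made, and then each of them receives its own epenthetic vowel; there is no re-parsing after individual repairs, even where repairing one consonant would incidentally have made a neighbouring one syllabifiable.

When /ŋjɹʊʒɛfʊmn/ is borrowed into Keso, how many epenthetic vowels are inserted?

The unsyllabifiable consonants are /ŋ/, /j/, /m/, /n/; each receives one epenthetic vowel.

4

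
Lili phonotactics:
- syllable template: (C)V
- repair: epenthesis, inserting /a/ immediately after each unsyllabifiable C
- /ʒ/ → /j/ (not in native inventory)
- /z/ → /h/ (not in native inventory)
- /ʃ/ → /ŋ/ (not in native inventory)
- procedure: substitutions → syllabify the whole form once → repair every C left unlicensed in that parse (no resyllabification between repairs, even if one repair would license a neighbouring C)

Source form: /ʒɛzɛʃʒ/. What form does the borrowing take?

Substitution: /ʒ/ → /j/, /z/ → /h/, /ʃ/ → /ŋ/, giving /jɛhɛŋj/.
Under (C)V, the unsyllabifiable consonants are /ŋ/, /j/ (no codas are permitted; onsets are limited to one consonant).
Epenthesis after each stranded consonant: /ŋ/ → /ŋa/, /j/ → /ja/.

jɛhɛŋaja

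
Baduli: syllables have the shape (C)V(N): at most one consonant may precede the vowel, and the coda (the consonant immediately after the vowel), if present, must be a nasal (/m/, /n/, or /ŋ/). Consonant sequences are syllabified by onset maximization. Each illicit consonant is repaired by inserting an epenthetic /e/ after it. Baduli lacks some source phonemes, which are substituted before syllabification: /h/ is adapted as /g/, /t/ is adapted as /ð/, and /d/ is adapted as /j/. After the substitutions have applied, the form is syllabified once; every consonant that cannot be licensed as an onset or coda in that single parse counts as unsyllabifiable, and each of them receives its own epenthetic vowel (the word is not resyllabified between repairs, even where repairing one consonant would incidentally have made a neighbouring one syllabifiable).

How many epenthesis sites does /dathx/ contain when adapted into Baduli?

3

After substitution the input is /jaðgx/.
The unsyllabifiable consonants are /ð/, /g/, /x/; each receives one epenthetic vowel.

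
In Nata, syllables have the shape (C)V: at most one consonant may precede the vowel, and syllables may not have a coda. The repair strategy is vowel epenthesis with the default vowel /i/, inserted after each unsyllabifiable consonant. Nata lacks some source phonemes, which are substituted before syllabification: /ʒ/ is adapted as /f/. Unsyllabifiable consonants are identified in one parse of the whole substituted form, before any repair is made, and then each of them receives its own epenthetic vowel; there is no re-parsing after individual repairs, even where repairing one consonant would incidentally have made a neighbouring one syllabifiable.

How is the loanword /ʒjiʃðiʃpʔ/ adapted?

fijiʃiðiʃipiʔi

Substitution: /ʒ/ → /f/, giving /fjiʃðiʃpʔ/.
The consonants /f/, /ʃ/, /ʃ/, /p/, /ʔ/ cannot be parsed into a legal (C)V syllable (no codas are permitted; onsets are limited to one consonant).
Each unlicensed consonant becomes the onset of a new syllable: /f/ → /fi/, /ʃ/ → /ʃi/, /ʃ/ → /ʃi/, /p/ → /pi/, /ʔ/ → /ʔi/.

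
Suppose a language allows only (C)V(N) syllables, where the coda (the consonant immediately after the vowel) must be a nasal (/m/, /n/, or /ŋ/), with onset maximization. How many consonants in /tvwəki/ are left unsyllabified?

2

The consonants /t/, /v/ cannot be parsed into a legal (C)V(N) syllable (only a nasal (/m/, /n/, or /ŋ/) is licensed in coda position; onsets are limited to one consonant).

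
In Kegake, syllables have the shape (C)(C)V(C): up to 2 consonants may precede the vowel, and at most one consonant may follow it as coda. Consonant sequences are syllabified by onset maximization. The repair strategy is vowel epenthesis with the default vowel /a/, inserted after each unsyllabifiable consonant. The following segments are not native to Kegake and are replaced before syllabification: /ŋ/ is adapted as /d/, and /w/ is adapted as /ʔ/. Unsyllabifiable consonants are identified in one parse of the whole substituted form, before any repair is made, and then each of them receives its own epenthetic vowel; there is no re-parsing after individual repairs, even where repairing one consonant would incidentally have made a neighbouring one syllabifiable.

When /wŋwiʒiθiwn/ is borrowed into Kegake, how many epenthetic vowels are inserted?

2

After substitution the input is /ʔdʔiʒiθiʔn/.
The unsyllabifiable consonants are /ʔ/, /n/; each receives one epenthetic vowel.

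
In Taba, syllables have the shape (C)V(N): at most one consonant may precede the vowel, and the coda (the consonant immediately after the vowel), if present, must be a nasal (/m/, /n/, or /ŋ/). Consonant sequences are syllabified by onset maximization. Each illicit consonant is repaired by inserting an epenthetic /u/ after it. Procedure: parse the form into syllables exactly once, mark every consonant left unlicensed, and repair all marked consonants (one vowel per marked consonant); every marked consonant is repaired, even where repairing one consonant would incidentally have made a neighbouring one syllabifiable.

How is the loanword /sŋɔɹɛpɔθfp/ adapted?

suŋɔɹɛpɔθufupu

Under (C)V(N), the unsyllabifiable consonants are /s/, /θ/, /f/, /p/ (only a nasal (/m/, /n/, or /ŋ/) is licensed in coda position; onsets are limited to one consonant).
Epenthesis after each stranded consonant: /s/ → /su/, /θ/ → /θu/, /f/ → /fu/, /p/ → /pu/.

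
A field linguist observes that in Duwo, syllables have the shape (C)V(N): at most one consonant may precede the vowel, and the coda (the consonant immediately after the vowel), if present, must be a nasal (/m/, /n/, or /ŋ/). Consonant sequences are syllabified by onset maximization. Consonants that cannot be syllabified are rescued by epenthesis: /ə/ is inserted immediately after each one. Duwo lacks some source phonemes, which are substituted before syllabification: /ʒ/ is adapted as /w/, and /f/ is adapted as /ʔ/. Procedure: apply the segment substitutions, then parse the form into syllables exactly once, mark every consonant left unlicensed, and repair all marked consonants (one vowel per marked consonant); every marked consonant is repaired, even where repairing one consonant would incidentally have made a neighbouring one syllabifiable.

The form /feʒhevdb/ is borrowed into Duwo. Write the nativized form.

ʔewəhevədəbə

Substitution: /f/ → /ʔ/, /ʒ/ → /w/, giving /ʔewhevdb/.
Under (C)V(N), the unsyllabifiable consonants are /w/, /v/, /d/, /b/ (only a nasal (/m/, /n/, or /ŋ/) is licensed in coda position; onsets are limited to one consonant).
Each unlicensed consonant becomes the onset of a new syllable: /w/ → /wə/, /v/ → /və/, /d/ → /də/, /b/ → /bə/.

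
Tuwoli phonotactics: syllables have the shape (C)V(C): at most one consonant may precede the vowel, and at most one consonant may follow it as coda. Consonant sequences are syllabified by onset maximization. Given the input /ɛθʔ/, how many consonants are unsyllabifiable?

1

Syllabifying with onset maximization leaves /ʔ/ stranded (at most one coda consonant is licensed; onsets are limited to one consonant).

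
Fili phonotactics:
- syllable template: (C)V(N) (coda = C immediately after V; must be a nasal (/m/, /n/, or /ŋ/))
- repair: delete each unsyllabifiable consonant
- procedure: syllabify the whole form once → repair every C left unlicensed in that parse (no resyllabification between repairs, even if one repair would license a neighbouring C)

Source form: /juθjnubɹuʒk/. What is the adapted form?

junuɹu

Under (C)V(N), the unsyllabifiable consonants are /θ/, /j/, /b/, /ʒ/, /k/ (only a nasal (/m/, /n/, or /ŋ/) is licensed in coda position; onsets are limited to one consonant).
Each unlicensed consonant is deleted: /θ/, /j/, /b/, /ʒ/, /k/.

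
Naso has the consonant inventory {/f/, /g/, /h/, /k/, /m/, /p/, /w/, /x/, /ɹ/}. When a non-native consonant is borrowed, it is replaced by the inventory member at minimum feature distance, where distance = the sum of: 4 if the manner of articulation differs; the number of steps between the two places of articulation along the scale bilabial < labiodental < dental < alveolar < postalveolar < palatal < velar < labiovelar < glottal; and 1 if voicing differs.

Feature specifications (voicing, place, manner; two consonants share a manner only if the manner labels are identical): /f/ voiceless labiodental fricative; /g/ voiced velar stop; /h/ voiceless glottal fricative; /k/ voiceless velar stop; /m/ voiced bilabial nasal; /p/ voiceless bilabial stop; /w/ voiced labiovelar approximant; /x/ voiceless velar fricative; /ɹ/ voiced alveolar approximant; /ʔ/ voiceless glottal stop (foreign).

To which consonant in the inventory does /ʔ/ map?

k

/k/ is closest: same manner (stop), place distance 2 (glottal→velar), same voicing; total 2. Next closest is /g/ at distance 3.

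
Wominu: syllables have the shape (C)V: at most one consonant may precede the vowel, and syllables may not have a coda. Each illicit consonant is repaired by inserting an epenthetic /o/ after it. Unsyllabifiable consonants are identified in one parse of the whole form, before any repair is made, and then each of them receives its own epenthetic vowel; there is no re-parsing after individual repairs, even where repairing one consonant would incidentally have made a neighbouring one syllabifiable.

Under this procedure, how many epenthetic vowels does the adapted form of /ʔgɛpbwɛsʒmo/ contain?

5

The unsyllabifiable consonants are /ʔ/, /p/, /b/, /s/, /ʒ/; each receives one epenthetic vowel.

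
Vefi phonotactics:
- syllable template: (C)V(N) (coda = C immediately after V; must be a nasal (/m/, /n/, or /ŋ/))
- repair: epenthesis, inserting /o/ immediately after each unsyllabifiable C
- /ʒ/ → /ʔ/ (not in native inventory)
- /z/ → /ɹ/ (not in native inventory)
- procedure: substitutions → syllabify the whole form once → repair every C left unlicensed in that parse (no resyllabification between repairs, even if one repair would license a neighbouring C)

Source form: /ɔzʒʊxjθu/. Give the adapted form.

Substitution: /z/ → /ɹ/, /ʒ/ → /ʔ/, giving /ɔɹʔʊxjθu/.
Under (C)V(N), the unsyllabifiable consonants are /ɹ/, /x/, /j/ (only a nasal (/m/, /n/, or /ŋ/) is licensed in coda position; onsets are limited to one consonant).
Each unlicensed consonant becomes the onset of a new syllable: /ɹ/ → /ɹo/, /x/ → /xo/, /j/ → /jo/.

ɔɹoʔʊxojoθu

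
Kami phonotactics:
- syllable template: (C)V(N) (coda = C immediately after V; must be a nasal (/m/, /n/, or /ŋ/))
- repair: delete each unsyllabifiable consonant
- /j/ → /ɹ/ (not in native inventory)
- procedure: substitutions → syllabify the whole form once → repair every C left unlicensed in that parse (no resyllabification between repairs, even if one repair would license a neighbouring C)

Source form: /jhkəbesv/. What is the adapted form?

Substitution: /j/ → /ɹ/, giving /ɹhkəbesv/.
The consonants /ɹ/, /h/, /s/, /v/ cannot be parsed into a legal (C)V(N) syllable (only a nasal (/m/, /n/, or /ŋ/) is licensed in coda position; onsets are limited to one consonant).
Deletion applies to /ɹ/, /h/, /s/, /v/.

kəbe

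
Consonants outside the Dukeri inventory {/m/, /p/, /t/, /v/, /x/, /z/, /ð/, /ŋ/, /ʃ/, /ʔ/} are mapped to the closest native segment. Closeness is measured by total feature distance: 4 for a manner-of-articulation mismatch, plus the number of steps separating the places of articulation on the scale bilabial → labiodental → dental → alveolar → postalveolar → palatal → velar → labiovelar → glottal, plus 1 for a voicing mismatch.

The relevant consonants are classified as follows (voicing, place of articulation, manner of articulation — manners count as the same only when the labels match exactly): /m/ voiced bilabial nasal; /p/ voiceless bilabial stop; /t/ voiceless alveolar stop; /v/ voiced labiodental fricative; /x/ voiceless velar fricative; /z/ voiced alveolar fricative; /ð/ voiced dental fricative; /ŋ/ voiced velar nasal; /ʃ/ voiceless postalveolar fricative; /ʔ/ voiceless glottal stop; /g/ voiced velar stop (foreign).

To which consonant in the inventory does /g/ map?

/ʔ/ is closest: same manner (stop), place distance 2 (velar→glottal), voicing differs (+1); total 3. Next closest is /t/ at distance 4.

ʔ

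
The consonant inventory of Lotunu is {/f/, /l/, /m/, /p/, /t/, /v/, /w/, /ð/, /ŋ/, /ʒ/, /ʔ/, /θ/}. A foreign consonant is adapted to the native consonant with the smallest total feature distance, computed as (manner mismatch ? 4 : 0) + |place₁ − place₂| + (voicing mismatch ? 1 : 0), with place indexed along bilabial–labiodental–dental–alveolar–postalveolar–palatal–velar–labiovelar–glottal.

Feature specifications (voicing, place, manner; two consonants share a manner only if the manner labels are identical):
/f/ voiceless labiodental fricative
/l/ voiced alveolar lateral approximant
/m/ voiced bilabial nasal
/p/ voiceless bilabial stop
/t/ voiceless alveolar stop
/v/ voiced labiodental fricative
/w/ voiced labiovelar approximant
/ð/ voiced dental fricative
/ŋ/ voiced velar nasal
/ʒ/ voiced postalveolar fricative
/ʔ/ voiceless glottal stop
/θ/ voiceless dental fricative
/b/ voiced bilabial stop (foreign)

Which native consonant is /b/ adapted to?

/p/ is closest: same manner (stop), place distance 0 (bilabial→bilabial), voicing differs (+1); total 1. Next closest is /m/ at distance 4.

p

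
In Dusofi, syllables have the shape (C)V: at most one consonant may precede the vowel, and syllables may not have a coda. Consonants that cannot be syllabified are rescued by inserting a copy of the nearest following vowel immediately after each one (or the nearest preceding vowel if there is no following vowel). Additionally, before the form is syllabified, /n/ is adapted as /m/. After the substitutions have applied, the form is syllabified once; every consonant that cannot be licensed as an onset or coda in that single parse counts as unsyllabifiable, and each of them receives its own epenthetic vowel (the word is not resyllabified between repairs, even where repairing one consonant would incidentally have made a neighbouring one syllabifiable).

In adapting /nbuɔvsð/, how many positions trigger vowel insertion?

After substitution the input is /mbuɔvsð/.
The unsyllabifiable consonants are /m/, /v/, /s/, /ð/; each receives one epenthetic vowel.

4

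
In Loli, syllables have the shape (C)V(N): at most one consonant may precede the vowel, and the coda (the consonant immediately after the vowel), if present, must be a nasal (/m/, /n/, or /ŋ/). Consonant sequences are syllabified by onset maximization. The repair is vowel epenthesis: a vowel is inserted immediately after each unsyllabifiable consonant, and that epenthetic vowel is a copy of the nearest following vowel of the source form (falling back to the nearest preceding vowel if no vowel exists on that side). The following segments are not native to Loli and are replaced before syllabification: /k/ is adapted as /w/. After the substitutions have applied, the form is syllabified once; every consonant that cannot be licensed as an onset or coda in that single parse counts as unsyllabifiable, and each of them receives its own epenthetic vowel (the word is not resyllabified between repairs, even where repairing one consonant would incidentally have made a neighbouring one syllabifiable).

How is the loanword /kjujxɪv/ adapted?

Substitution: /k/ → /w/, giving /wjujxɪv/.
Under (C)V(N), the unsyllabifiable consonants are /w/, /j/, /v/ (only a nasal (/m/, /n/, or /ŋ/) is licensed in coda position; onsets are limited to one consonant).
Epenthesis after each stranded consonant: /w/ → /wu/, /j/ → /jɪ/, /v/ → /vɪ/.

wujujɪxɪvɪ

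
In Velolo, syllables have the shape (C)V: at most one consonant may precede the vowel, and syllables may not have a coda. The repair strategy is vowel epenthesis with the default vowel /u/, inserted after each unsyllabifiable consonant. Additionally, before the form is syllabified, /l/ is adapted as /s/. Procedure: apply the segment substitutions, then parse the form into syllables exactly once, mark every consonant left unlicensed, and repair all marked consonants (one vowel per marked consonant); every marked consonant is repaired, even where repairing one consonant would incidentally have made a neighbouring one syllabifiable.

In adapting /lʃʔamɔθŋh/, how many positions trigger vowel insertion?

After substitution the input is /sʃʔamɔθŋh/.
The unsyllabifiable consonants are /s/, /ʃ/, /θ/, /ŋ/, /h/; each receives one epenthetic vowel.

5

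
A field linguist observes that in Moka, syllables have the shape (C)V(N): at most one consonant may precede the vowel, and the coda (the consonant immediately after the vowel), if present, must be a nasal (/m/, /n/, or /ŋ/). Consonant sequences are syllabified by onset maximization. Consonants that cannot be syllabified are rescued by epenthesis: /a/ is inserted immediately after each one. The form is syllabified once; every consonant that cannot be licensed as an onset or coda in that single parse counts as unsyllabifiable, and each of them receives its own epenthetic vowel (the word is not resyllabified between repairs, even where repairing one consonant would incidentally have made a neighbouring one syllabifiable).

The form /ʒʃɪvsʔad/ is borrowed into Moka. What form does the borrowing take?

ʒaʃɪvasaʔada

Under (C)V(N), the unsyllabifiable consonants are /ʒ/, /v/, /s/, /d/ (only a nasal (/m/, /n/, or /ŋ/) is licensed in coda position; onsets are limited to one consonant).
Epenthesis after each stranded consonant: /ʒ/ → /ʒa/, /v/ → /va/, /s/ → /sa/, /d/ → /da/.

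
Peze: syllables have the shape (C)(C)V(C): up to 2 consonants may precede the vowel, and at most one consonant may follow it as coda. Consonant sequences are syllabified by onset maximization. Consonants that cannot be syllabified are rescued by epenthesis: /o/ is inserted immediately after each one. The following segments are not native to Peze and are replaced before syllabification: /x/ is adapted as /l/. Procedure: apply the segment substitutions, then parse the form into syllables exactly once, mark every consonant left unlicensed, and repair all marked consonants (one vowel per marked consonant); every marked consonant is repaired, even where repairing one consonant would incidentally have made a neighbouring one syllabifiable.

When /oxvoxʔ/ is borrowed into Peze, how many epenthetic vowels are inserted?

1

After substitution the input is /olvolʔ/.
The unsyllabifiable consonants are /ʔ/; each receives one epenthetic vowel.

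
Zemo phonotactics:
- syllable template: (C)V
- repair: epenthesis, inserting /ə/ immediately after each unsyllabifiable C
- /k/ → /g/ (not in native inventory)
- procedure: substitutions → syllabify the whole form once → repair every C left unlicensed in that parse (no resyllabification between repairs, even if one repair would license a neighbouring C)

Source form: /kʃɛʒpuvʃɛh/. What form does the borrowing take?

Substitution: /k/ → /g/, giving /gʃɛʒpuvʃɛh/.
Under (C)V, the unsyllabifiable consonants are /g/, /ʒ/, /v/, /h/ (no codas are permitted; onsets are limited to one consonant).
Inserting the epenthetic vowel yields /g/ → /gə/, /ʒ/ → /ʒə/, /v/ → /və/, /h/ → /hə/.

gəʃɛʒəpuvəʃɛhə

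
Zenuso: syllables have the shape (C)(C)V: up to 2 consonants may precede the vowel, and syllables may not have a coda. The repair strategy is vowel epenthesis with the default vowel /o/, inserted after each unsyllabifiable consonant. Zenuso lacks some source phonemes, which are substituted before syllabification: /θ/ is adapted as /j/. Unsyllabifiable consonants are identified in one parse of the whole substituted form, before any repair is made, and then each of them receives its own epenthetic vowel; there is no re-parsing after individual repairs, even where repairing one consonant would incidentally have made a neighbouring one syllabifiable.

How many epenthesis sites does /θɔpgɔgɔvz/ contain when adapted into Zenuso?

2

After substitution the input is /jɔpgɔgɔvz/.
The unsyllabifiable consonants are /v/, /z/; each receives one epenthetic vowel.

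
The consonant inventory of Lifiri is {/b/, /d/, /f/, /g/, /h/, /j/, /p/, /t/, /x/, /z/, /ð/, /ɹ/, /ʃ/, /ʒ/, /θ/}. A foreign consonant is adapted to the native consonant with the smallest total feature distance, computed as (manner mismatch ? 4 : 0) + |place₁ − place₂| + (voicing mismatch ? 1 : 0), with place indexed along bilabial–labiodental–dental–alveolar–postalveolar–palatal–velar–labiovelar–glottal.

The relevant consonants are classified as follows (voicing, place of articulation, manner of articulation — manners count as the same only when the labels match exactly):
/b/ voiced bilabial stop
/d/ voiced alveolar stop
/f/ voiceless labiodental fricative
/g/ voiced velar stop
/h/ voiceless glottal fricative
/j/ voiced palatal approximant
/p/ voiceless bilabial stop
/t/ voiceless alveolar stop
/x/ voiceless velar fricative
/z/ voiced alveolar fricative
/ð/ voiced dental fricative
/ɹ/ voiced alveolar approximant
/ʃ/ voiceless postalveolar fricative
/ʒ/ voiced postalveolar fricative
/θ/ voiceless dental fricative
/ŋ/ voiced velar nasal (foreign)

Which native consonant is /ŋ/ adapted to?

/g/ is closest: manner differs (nasal→stop, +4), place distance 0 (velar→velar), same voicing; total 4. Next closest is /j/ at distance 5.

g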